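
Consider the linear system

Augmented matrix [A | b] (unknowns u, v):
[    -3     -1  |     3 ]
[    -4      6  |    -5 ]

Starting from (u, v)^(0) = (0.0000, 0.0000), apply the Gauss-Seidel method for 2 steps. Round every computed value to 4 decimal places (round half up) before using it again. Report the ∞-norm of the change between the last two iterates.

Iteration 1:
  u = (3 - (-1)·0.0000) / (-3) = -1.0000
  v = (-5 - (-4)·-1.0000) / (6) = -1.5000
Iteration 2:
  u = (3 - (-1)·-1.5000) / (-3) = -0.5000
  v = (-5 - (-4)·-0.5000) / (6) = -1.1667
Change: (0.5000, 0.3333) → max |·| = 0.5000

0.5000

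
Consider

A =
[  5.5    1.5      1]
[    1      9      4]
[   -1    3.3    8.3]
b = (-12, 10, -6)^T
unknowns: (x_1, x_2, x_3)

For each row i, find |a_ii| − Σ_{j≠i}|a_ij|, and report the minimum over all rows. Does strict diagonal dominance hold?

3

row 1: |5.5| − (1.5+1) = 3
row 2: |9| − (1+4) = 4
row 3: |8.3| − (1+3.3) = 4
minimum over rows = 3 → strictly diagonally dominant (convergence guaranteed)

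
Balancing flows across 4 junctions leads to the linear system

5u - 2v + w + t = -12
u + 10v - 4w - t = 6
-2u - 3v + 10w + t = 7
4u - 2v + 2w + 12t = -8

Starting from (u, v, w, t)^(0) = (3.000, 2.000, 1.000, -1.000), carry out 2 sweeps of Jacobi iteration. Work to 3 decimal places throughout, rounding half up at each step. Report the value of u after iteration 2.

-2.260

Iteration 1:
  u = (-12 - (-2)·2.000 - (1)·1.000 - (1)·-1.000) / (5) = -1.600
  v = (6 - (1)·3.000 - (-4)·1.000 - (-1)·-1.000) / (10) = 0.600
  w = (7 - (-2)·3.000 - (-3)·2.000 - (1)·-1.000) / (10) = 2.000
  t = (-8 - (4)·3.000 - (-2)·2.000 - (2)·1.000) / (12) = -1.500
Iteration 2:
  u = (-12 - (-2)·0.600 - (1)·2.000 - (1)·-1.500) / (5) = -2.260
  v = (6 - (1)·-1.600 - (-4)·2.000 - (-1)·-1.500) / (10) = 1.410
  w = (7 - (-2)·-1.600 - (-3)·0.600 - (1)·-1.500) / (10) = 0.710
  t = (-8 - (4)·-1.600 - (-2)·0.600 - (2)·2.000) / (12) = -0.367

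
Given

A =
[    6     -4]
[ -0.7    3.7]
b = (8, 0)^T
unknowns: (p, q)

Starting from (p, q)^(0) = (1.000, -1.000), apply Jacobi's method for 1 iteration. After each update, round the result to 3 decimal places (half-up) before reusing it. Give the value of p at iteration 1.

Iteration 1:
  p = (8 - (-4)·-1.000) / (6) = 0.667
  q = (0 - (-0.7)·1.000) / (3.7) = 0.189

0.667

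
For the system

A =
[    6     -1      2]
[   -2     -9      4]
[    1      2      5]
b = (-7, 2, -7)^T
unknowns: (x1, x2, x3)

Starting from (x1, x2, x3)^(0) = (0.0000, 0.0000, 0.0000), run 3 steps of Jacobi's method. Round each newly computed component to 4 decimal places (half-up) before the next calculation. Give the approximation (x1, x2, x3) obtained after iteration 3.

(-0.9049, -0.5375, -1.0185)

Iteration 1:
  x1 = (-7 - (-1)·0.0000 - (2)·0.0000) / (6) = -1.1667
  x2 = (2 - (-2)·0.0000 - (4)·0.0000) / (-9) = -0.2222
  x3 = (-7 - (1)·0.0000 - (2)·0.0000) / (5) = -1.4000
Iteration 2:
  x1 = (-7 - (-1)·-0.2222 - (2)·-1.4000) / (6) = -0.7370
  x2 = (2 - (-2)·-1.1667 - (4)·-1.4000) / (-9) = -0.5852
  x3 = (-7 - (1)·-1.1667 - (2)·-0.2222) / (5) = -1.0778
Iteration 3:
  x1 = (-7 - (-1)·-0.5852 - (2)·-1.0778) / (6) = -0.9049
  x2 = (2 - (-2)·-0.7370 - (4)·-1.0778) / (-9) = -0.5375
  x3 = (-7 - (1)·-0.7370 - (2)·-0.5852) / (5) = -1.0185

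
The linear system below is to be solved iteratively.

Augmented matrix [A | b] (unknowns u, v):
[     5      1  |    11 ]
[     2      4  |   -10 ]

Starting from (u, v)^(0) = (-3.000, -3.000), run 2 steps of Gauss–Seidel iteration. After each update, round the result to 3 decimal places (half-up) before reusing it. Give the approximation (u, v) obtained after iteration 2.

(2.980, -3.990)

Iteration 1:
  u = (11 - (1)·-3.000) / (5) = 2.800
  v = (-10 - (2)·2.800) / (4) = -3.900
Iteration 2:
  u = (11 - (1)·-3.900) / (5) = 2.980
  v = (-10 - (2)·2.980) / (4) = -3.990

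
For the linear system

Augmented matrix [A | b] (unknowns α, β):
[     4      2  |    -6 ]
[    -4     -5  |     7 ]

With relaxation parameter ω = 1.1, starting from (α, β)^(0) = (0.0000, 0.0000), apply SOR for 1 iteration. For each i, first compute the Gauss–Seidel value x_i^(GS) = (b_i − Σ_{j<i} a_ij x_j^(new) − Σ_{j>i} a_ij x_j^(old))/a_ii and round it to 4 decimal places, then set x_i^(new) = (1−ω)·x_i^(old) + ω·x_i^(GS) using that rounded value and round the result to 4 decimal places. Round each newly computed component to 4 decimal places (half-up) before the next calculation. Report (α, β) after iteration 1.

(-1.6500, -0.0880)

Iteration 1:
  α: GS value = (-6 - (2)·0.0000) / (4) = -1.5000;  α ← (1−ω)·0.0000 + ω·-1.5000 = -1.6500
  β: GS value = (7 - (-4)·-1.6500) / (-5) = -0.0800;  β ← (1−ω)·0.0000 + ω·-0.0800 = -0.0880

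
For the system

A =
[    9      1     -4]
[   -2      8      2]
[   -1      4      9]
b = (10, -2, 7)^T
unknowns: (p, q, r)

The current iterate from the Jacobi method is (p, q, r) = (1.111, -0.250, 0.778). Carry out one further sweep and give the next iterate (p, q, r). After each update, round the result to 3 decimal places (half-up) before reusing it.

(1.485, -0.167, 1.012)

One sweep:
  p = (10 - (1)·-0.250 - (-4)·0.778) / (9) = 1.485
  q = (-2 - (-2)·1.111 - (2)·0.778) / (8) = -0.167
  r = (7 - (-1)·1.111 - (4)·-0.250) / (9) = 1.012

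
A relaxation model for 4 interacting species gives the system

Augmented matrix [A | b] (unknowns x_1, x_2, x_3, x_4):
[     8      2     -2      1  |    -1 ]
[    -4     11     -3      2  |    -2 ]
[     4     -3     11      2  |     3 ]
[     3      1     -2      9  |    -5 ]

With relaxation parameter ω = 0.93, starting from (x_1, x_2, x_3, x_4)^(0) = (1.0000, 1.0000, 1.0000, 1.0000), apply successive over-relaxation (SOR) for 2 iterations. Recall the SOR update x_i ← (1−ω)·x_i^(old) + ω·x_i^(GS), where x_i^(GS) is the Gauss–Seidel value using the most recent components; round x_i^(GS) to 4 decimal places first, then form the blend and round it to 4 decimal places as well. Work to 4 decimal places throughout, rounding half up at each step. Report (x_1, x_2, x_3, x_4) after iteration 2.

(-0.0263, -0.0751, 0.3160, -0.4599)

Iteration 1:
  x_1: GS value = (-1 - (2)·1.0000 - (-2)·1.0000 - (1)·1.0000) / (8) = -0.2500;  x_1 ← (1−ω)·1.0000 + ω·-0.2500 = -0.1625
  x_2: GS value = (-2 - (-4)·-0.1625 - (-3)·1.0000 - (2)·1.0000) / (11) = -0.1500;  x_2 ← (1−ω)·1.0000 + ω·-0.1500 = -0.0695
  x_3: GS value = (3 - (4)·-0.1625 - (-3)·-0.0695 - (2)·1.0000) / (11) = 0.1310;  x_3 ← (1−ω)·1.0000 + ω·0.1310 = 0.1918
  x_4: GS value = (-5 - (3)·-0.1625 - (1)·-0.0695 - (-2)·0.1918) / (9) = -0.4510;  x_4 ← (1−ω)·1.0000 + ω·-0.4510 = -0.3494
Iteration 2:
  x_1: GS value = (-1 - (2)·-0.0695 - (-2)·0.1918 - (1)·-0.3494) / (8) = -0.0160;  x_1 ← (1−ω)·-0.1625 + ω·-0.0160 = -0.0263
  x_2: GS value = (-2 - (-4)·-0.0263 - (-3)·0.1918 - (2)·-0.3494) / (11) = -0.0755;  x_2 ← (1−ω)·-0.0695 + ω·-0.0755 = -0.0751
  x_3: GS value = (3 - (4)·-0.0263 - (-3)·-0.0751 - (2)·-0.3494) / (11) = 0.3253;  x_3 ← (1−ω)·0.1918 + ω·0.3253 = 0.3160
  x_4: GS value = (-5 - (3)·-0.0263 - (1)·-0.0751 - (-2)·0.3160) / (9) = -0.4682;  x_4 ← (1−ω)·-0.3494 + ω·-0.4682 = -0.4599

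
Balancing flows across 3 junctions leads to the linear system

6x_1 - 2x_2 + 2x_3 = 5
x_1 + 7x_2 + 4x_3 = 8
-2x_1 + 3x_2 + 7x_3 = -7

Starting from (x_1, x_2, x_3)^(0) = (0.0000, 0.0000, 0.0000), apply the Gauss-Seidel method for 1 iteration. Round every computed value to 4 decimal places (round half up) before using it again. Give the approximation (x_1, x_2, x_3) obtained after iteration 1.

Iteration 1:
  x_1 = (5 - (-2)·0.0000 - (2)·0.0000) / (6) = 0.8333
  x_2 = (8 - (1)·0.8333 - (4)·0.0000) / (7) = 1.0238
  x_3 = (-7 - (-2)·0.8333 - (3)·1.0238) / (7) = -1.2007

(0.8333, 1.0238, -1.2007)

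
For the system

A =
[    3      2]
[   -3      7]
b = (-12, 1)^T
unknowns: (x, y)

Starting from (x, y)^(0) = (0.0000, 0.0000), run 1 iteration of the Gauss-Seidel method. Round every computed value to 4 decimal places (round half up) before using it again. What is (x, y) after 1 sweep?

(-4.0000, -1.5714)

Iteration 1:
  x = (-12 - (2)·0.0000) / (3) = -4.0000
  y = (1 - (-3)·-4.0000) / (7) = -1.5714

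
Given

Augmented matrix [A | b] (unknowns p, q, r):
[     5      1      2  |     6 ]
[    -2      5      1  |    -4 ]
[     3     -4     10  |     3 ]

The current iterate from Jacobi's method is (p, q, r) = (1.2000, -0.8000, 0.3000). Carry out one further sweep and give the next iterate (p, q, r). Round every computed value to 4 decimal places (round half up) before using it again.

(1.2400, -0.3800, -0.3800)

One sweep:
  p = (6 - (1)·-0.8000 - (2)·0.3000) / (5) = 1.2400
  q = (-4 - (-2)·1.2000 - (1)·0.3000) / (5) = -0.3800
  r = (3 - (3)·1.2000 - (-4)·-0.8000) / (10) = -0.3800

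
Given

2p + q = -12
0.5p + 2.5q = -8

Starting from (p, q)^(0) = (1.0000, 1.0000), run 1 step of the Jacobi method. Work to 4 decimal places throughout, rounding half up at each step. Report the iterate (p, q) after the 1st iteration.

Iteration 1:
  p = (-12 - (1)·1.0000) / (2) = -6.5000
  q = (-8 - (0.5)·1.0000) / (2.5) = -3.4000

(-6.5000, -3.4000)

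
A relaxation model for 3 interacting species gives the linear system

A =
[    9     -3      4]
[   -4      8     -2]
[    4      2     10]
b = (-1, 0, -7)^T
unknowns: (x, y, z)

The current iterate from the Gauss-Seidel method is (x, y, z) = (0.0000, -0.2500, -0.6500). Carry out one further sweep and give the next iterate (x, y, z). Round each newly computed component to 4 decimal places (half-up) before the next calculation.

One sweep:
  x = (-1 - (-3)·-0.2500 - (4)·-0.6500) / (9) = 0.0944
  y = (0 - (-4)·0.0944 - (-2)·-0.6500) / (8) = -0.1153
  z = (-7 - (4)·0.0944 - (2)·-0.1153) / (10) = -0.7147

(0.0944, -0.1153, -0.7147)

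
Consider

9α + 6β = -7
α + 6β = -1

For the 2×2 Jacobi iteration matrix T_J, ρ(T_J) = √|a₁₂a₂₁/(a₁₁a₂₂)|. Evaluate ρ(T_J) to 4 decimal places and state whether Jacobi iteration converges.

0.3333

a₁₂a₂₁/(a₁₁a₂₂) = (6)·(1) / ((9)·(6)) = 0.111111
ρ = √|0.111111| = √0.111111 = 0.3333
ρ < 1, so Jacobi converges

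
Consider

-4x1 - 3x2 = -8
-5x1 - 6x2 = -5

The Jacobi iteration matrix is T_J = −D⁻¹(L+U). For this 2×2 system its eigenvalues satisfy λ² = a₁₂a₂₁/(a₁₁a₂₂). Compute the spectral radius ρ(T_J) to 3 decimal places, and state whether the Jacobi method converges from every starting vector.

0.791

a₁₂a₂₁/(a₁₁a₂₂) = (-3)·(-5) / ((-4)·(-6)) = 0.625000
ρ = √|0.625000| = √0.625000 = 0.791
ρ < 1, so Jacobi converges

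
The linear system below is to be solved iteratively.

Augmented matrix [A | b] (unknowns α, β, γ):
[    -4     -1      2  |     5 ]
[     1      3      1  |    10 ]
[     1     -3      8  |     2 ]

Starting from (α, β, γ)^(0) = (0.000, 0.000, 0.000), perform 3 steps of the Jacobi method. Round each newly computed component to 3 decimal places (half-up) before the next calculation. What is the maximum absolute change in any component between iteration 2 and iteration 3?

Iteration 1:
  α = (5 - (-1)·0.000 - (2)·0.000) / (-4) = -1.250
  β = (10 - (1)·0.000 - (1)·0.000) / (3) = 3.333
  γ = (2 - (1)·0.000 - (-3)·0.000) / (8) = 0.250
Iteration 2:
  α = (5 - (-1)·3.333 - (2)·0.250) / (-4) = -1.958
  β = (10 - (1)·-1.250 - (1)·0.250) / (3) = 3.667
  γ = (2 - (1)·-1.250 - (-3)·3.333) / (8) = 1.656
Iteration 3:
  α = (5 - (-1)·3.667 - (2)·1.656) / (-4) = -1.339
  β = (10 - (1)·-1.958 - (1)·1.656) / (3) = 3.434
  γ = (2 - (1)·-1.958 - (-3)·3.667) / (8) = 1.870
Change: (0.619, -0.233, 0.214) → max |·| = 0.619

0.619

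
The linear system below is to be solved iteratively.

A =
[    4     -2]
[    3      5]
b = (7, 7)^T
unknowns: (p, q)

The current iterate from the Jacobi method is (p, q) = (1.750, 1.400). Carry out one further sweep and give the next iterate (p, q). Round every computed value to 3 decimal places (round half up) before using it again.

One sweep:
  p = (7 - (-2)·1.400) / (4) = 2.450
  q = (7 - (3)·1.750) / (5) = 0.350

(2.450, 0.350)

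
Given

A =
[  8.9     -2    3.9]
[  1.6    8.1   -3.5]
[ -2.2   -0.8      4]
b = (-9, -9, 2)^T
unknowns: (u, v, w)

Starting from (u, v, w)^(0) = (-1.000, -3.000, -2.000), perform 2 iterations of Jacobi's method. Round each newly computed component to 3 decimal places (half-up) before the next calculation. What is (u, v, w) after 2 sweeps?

(-1.126, -1.232, -0.301)

Iteration 1:
  u = (-9 - (-2)·-3.000 - (3.9)·-2.000) / (8.9) = -0.809
  v = (-9 - (1.6)·-1.000 - (-3.5)·-2.000) / (8.1) = -1.778
  w = (2 - (-2.2)·-1.000 - (-0.8)·-3.000) / (4) = -0.650
Iteration 2:
  u = (-9 - (-2)·-1.778 - (3.9)·-0.650) / (8.9) = -1.126
  v = (-9 - (1.6)·-0.809 - (-3.5)·-0.650) / (8.1) = -1.232
  w = (2 - (-2.2)·-0.809 - (-0.8)·-1.778) / (4) = -0.301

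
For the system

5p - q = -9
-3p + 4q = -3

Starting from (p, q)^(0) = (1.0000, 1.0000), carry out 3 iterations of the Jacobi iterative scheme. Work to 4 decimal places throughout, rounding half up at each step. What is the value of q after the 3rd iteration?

Iteration 1:
  p = (-9 - (-1)·1.0000) / (5) = -1.6000
  q = (-3 - (-3)·1.0000) / (4) = 0.0000
Iteration 2:
  p = (-9 - (-1)·0.0000) / (5) = -1.8000
  q = (-3 - (-3)·-1.6000) / (4) = -1.9500
Iteration 3:
  p = (-9 - (-1)·-1.9500) / (5) = -2.1900
  q = (-3 - (-3)·-1.8000) / (4) = -2.1000

-2.1000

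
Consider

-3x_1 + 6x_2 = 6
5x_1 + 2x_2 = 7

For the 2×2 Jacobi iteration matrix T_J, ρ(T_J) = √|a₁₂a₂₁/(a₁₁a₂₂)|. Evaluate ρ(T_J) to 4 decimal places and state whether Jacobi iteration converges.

a₁₂a₂₁/(a₁₁a₂₂) = (6)·(5) / ((-3)·(2)) = -5.000000
ρ = √|-5.000000| = √5.000000 = 2.2361
ρ > 1, so Jacobi diverges

2.2361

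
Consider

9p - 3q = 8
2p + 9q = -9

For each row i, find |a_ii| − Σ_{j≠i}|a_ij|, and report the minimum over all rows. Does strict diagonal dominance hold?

6

row 1: |9| − (3) = 6
row 2: |9| − (2) = 7
minimum over rows = 6 → strictly diagonally dominant (convergence guaranteed)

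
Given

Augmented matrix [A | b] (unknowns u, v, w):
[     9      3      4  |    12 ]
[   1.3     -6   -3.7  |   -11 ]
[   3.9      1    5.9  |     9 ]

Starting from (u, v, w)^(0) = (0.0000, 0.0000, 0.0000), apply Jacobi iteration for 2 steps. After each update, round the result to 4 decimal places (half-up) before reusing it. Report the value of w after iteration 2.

Iteration 1:
  u = (12 - (3)·0.0000 - (4)·0.0000) / (9) = 1.3333
  v = (-11 - (1.3)·0.0000 - (-3.7)·0.0000) / (-6) = 1.8333
  w = (9 - (3.9)·0.0000 - (1)·0.0000) / (5.9) = 1.5254
Iteration 2:
  u = (12 - (3)·1.8333 - (4)·1.5254) / (9) = 0.0443
  v = (-11 - (1.3)·1.3333 - (-3.7)·1.5254) / (-6) = 1.1816
  w = (9 - (3.9)·1.3333 - (1)·1.8333) / (5.9) = 0.3334

0.3334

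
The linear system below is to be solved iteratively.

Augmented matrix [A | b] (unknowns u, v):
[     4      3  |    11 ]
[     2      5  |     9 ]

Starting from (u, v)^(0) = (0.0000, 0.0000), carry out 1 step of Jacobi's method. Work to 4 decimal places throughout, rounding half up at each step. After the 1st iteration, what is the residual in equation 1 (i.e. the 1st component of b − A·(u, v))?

Iteration 1:
  u = (11 - (3)·0.0000) / (4) = 2.7500
  v = (9 - (2)·0.0000) / (5) = 1.8000
Residual b − A·x = (-5.4000, -5.5000)

-5.4000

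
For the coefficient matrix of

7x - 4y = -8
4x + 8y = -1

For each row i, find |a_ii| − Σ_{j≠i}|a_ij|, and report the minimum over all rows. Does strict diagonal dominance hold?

3

row 1: |7| − (4) = 3
row 2: |8| − (4) = 4
minimum over rows = 3 → strictly diagonally dominant (convergence guaranteed)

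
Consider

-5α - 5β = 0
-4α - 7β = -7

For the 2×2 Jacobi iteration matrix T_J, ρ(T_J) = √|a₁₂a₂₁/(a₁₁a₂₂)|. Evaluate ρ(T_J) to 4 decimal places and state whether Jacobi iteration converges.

a₁₂a₂₁/(a₁₁a₂₂) = (-5)·(-4) / ((-5)·(-7)) = 0.571429
ρ = √|0.571429| = √0.571429 = 0.7559
ρ < 1, so Jacobi converges

0.7559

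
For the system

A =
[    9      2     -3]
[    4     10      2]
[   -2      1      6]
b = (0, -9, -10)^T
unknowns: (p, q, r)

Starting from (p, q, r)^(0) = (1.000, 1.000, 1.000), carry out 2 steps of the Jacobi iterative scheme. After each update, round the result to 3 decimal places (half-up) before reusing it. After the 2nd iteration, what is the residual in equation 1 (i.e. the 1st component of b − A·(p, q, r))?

-1.349

Iteration 1:
  p = (0 - (2)·1.000 - (-3)·1.000) / (9) = 0.111
  q = (-9 - (4)·1.000 - (2)·1.000) / (10) = -1.500
  r = (-10 - (-2)·1.000 - (1)·1.000) / (6) = -1.500
Iteration 2:
  p = (0 - (2)·-1.500 - (-3)·-1.500) / (9) = -0.167
  q = (-9 - (4)·0.111 - (2)·-1.500) / (10) = -0.644
  r = (-10 - (-2)·0.111 - (1)·-1.500) / (6) = -1.380
Residual b − A·x = (-1.349, 0.868, -1.410)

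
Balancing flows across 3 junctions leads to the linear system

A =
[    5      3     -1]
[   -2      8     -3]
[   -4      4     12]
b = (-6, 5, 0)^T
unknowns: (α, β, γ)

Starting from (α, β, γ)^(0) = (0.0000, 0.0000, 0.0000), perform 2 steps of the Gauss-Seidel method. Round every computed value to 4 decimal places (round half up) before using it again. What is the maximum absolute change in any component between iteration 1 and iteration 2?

0.2967

Iteration 1:
  α = (-6 - (3)·0.0000 - (-1)·0.0000) / (5) = -1.2000
  β = (5 - (-2)·-1.2000 - (-3)·0.0000) / (8) = 0.3250
  γ = (0 - (-4)·-1.2000 - (4)·0.3250) / (12) = -0.5083
Iteration 2:
  α = (-6 - (3)·0.3250 - (-1)·-0.5083) / (5) = -1.4967
  β = (5 - (-2)·-1.4967 - (-3)·-0.5083) / (8) = 0.0602
  γ = (0 - (-4)·-1.4967 - (4)·0.0602) / (12) = -0.5190
Change: (-0.2967, -0.2648, -0.0107) → max |·| = 0.2967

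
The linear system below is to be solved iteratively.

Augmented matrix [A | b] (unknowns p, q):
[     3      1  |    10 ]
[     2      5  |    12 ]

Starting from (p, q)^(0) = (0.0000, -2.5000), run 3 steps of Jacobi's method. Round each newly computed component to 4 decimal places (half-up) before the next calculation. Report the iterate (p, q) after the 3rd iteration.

Iteration 1:
  p = (10 - (1)·-2.5000) / (3) = 4.1667
  q = (12 - (2)·0.0000) / (5) = 2.4000
Iteration 2:
  p = (10 - (1)·2.4000) / (3) = 2.5333
  q = (12 - (2)·4.1667) / (5) = 0.7333
Iteration 3:
  p = (10 - (1)·0.7333) / (3) = 3.0889
  q = (12 - (2)·2.5333) / (5) = 1.3867

(3.0889, 1.3867)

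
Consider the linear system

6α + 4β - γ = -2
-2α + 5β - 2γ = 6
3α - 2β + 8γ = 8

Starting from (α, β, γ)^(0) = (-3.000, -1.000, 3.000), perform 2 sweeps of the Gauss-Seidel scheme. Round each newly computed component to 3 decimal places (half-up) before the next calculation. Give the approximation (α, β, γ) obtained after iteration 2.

(-1.927, 0.978, 1.967)

Iteration 1:
  α = (-2 - (4)·-1.000 - (-1)·3.000) / (6) = 0.833
  β = (6 - (-2)·0.833 - (-2)·3.000) / (5) = 2.733
  γ = (8 - (3)·0.833 - (-2)·2.733) / (8) = 1.371
Iteration 2:
  α = (-2 - (4)·2.733 - (-1)·1.371) / (6) = -1.927
  β = (6 - (-2)·-1.927 - (-2)·1.371) / (5) = 0.978
  γ = (8 - (3)·-1.927 - (-2)·0.978) / (8) = 1.967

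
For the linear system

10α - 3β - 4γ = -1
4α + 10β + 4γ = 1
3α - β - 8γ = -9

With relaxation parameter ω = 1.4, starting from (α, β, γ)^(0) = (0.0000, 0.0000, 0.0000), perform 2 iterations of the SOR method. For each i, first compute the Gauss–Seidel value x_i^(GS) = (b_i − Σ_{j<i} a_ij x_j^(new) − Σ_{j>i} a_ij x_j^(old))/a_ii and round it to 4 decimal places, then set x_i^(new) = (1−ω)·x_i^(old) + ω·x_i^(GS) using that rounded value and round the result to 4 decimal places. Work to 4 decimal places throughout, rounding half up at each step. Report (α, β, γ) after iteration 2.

Iteration 1:
  α: GS value = (-1 - (-3)·0.0000 - (-4)·0.0000) / (10) = -0.1000;  α ← (1−ω)·0.0000 + ω·-0.1000 = -0.1400
  β: GS value = (1 - (4)·-0.1400 - (4)·0.0000) / (10) = 0.1560;  β ← (1−ω)·0.0000 + ω·0.1560 = 0.2184
  γ: GS value = (-9 - (3)·-0.1400 - (-1)·0.2184) / (-8) = 1.0452;  γ ← (1−ω)·0.0000 + ω·1.0452 = 1.4633
Iteration 2:
  α: GS value = (-1 - (-3)·0.2184 - (-4)·1.4633) / (10) = 0.5508;  α ← (1−ω)·-0.1400 + ω·0.5508 = 0.8271
  β: GS value = (1 - (4)·0.8271 - (4)·1.4633) / (10) = -0.8162;  β ← (1−ω)·0.2184 + ω·-0.8162 = -1.2300
  γ: GS value = (-9 - (3)·0.8271 - (-1)·-1.2300) / (-8) = 1.5889;  γ ← (1−ω)·1.4633 + ω·1.5889 = 1.6391

(0.8271, -1.2300, 1.6391)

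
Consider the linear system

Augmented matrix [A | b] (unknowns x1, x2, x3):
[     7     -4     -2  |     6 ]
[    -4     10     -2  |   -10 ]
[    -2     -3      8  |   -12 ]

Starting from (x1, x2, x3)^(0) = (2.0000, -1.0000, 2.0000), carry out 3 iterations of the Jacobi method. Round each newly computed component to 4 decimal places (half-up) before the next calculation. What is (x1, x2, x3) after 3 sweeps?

Iteration 1:
  x1 = (6 - (-4)·-1.0000 - (-2)·2.0000) / (7) = 0.8571
  x2 = (-10 - (-4)·2.0000 - (-2)·2.0000) / (10) = 0.2000
  x3 = (-12 - (-2)·2.0000 - (-3)·-1.0000) / (8) = -1.3750
Iteration 2:
  x1 = (6 - (-4)·0.2000 - (-2)·-1.3750) / (7) = 0.5786
  x2 = (-10 - (-4)·0.8571 - (-2)·-1.3750) / (10) = -0.9322
  x3 = (-12 - (-2)·0.8571 - (-3)·0.2000) / (8) = -1.2107
Iteration 3:
  x1 = (6 - (-4)·-0.9322 - (-2)·-1.2107) / (7) = -0.0215
  x2 = (-10 - (-4)·0.5786 - (-2)·-1.2107) / (10) = -1.0107
  x3 = (-12 - (-2)·0.5786 - (-3)·-0.9322) / (8) = -1.7049

(-0.0215, -1.0107, -1.7049)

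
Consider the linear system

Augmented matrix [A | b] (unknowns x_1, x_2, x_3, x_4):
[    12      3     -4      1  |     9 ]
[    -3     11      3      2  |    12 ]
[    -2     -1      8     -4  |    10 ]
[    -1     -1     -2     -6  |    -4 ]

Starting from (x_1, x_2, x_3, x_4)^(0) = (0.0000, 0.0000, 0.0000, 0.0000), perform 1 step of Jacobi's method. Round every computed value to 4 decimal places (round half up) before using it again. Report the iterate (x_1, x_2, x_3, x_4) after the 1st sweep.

(0.7500, 1.0909, 1.2500, 0.6667)

Iteration 1:
  x_1 = (9 - (3)·0.0000 - (-4)·0.0000 - (1)·0.0000) / (12) = 0.7500
  x_2 = (12 - (-3)·0.0000 - (3)·0.0000 - (2)·0.0000) / (11) = 1.0909
  x_3 = (10 - (-2)·0.0000 - (-1)·0.0000 - (-4)·0.0000) / (8) = 1.2500
  x_4 = (-4 - (-1)·0.0000 - (-1)·0.0000 - (-2)·0.0000) / (-6) = 0.6667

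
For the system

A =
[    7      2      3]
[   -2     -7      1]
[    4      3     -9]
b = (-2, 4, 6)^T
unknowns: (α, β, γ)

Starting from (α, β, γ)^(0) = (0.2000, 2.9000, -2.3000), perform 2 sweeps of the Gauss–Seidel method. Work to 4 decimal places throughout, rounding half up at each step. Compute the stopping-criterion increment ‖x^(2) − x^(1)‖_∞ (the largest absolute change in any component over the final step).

Iteration 1:
  α = (-2 - (2)·2.9000 - (3)·-2.3000) / (7) = -0.1286
  β = (4 - (-2)·-0.1286 - (1)·-2.3000) / (-7) = -0.8633
  γ = (6 - (4)·-0.1286 - (3)·-0.8633) / (-9) = -1.0116
Iteration 2:
  α = (-2 - (2)·-0.8633 - (3)·-1.0116) / (7) = 0.3945
  β = (4 - (-2)·0.3945 - (1)·-1.0116) / (-7) = -0.8287
  γ = (6 - (4)·0.3945 - (3)·-0.8287) / (-9) = -0.7676
Change: (0.5231, 0.0346, 0.2440) → max |·| = 0.5231

0.5231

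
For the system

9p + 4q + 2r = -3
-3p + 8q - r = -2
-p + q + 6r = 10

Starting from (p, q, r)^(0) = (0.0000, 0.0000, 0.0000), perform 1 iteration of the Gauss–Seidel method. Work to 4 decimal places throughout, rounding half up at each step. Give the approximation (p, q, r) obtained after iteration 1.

(-0.3333, -0.3750, 1.6736)

Iteration 1:
  p = (-3 - (4)·0.0000 - (2)·0.0000) / (9) = -0.3333
  q = (-2 - (-3)·-0.3333 - (-1)·0.0000) / (8) = -0.3750
  r = (10 - (-1)·-0.3333 - (1)·-0.3750) / (6) = 1.6736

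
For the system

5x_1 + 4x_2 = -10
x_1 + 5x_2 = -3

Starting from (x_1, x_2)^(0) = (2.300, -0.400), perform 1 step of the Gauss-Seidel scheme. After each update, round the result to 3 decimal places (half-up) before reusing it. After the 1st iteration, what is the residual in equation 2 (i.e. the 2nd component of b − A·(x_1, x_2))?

0.000

Iteration 1:
  x_1 = (-10 - (4)·-0.400) / (5) = -1.680
  x_2 = (-3 - (1)·-1.680) / (5) = -0.264
Residual b − A·x = (-0.544, 0.000)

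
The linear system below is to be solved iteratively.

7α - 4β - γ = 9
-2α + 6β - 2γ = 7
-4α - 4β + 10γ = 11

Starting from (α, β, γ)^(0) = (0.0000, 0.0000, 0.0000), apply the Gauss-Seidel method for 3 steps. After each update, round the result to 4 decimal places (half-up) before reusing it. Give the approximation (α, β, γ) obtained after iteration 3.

(3.3198, 3.3434, 3.7653)

Iteration 1:
  α = (9 - (-4)·0.0000 - (-1)·0.0000) / (7) = 1.2857
  β = (7 - (-2)·1.2857 - (-2)·0.0000) / (6) = 1.5952
  γ = (11 - (-4)·1.2857 - (-4)·1.5952) / (10) = 2.2524
Iteration 2:
  α = (9 - (-4)·1.5952 - (-1)·2.2524) / (7) = 2.5190
  β = (7 - (-2)·2.5190 - (-2)·2.2524) / (6) = 2.7571
  γ = (11 - (-4)·2.5190 - (-4)·2.7571) / (10) = 3.2104
Iteration 3:
  α = (9 - (-4)·2.7571 - (-1)·3.2104) / (7) = 3.3198
  β = (7 - (-2)·3.3198 - (-2)·3.2104) / (6) = 3.3434
  γ = (11 - (-4)·3.3198 - (-4)·3.3434) / (10) = 3.7653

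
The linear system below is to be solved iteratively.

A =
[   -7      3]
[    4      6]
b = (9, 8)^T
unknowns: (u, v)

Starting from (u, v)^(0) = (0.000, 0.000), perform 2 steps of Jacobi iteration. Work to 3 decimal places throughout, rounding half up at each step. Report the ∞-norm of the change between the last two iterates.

0.858

Iteration 1:
  u = (9 - (3)·0.000) / (-7) = -1.286
  v = (8 - (4)·0.000) / (6) = 1.333
Iteration 2:
  u = (9 - (3)·1.333) / (-7) = -0.714
  v = (8 - (4)·-1.286) / (6) = 2.191
Change: (0.572, 0.858) → max |·| = 0.858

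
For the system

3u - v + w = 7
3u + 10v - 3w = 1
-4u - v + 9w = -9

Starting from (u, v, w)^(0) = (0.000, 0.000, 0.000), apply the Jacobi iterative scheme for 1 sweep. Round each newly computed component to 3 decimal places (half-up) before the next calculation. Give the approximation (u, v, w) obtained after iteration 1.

Iteration 1:
  u = (7 - (-1)·0.000 - (1)·0.000) / (3) = 2.333
  v = (1 - (3)·0.000 - (-3)·0.000) / (10) = 0.100
  w = (-9 - (-4)·0.000 - (-1)·0.000) / (9) = -1.000

(2.333, 0.100, -1.000)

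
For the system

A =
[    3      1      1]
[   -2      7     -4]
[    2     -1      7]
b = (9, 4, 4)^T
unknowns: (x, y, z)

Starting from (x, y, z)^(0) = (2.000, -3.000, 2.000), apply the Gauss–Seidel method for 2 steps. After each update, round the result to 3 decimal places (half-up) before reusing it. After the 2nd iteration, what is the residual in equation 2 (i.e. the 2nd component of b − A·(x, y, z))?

0.541

Iteration 1:
  x = (9 - (1)·-3.000 - (1)·2.000) / (3) = 3.333
  y = (4 - (-2)·3.333 - (-4)·2.000) / (7) = 2.667
  z = (4 - (2)·3.333 - (-1)·2.667) / (7) = 0.000
Iteration 2:
  x = (9 - (1)·2.667 - (1)·0.000) / (3) = 2.111
  y = (4 - (-2)·2.111 - (-4)·0.000) / (7) = 1.175
  z = (4 - (2)·2.111 - (-1)·1.175) / (7) = 0.136
Residual b − A·x = (1.356, 0.541, 0.001)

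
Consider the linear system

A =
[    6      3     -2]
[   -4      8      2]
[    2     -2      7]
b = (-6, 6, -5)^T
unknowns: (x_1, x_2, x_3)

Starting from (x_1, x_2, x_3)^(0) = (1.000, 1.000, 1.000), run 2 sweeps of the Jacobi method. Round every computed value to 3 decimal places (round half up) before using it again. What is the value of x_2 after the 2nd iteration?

Iteration 1:
  x_1 = (-6 - (3)·1.000 - (-2)·1.000) / (6) = -1.167
  x_2 = (6 - (-4)·1.000 - (2)·1.000) / (8) = 1.000
  x_3 = (-5 - (2)·1.000 - (-2)·1.000) / (7) = -0.714
Iteration 2:
  x_1 = (-6 - (3)·1.000 - (-2)·-0.714) / (6) = -1.738
  x_2 = (6 - (-4)·-1.167 - (2)·-0.714) / (8) = 0.345
  x_3 = (-5 - (2)·-1.167 - (-2)·1.000) / (7) = -0.095

0.345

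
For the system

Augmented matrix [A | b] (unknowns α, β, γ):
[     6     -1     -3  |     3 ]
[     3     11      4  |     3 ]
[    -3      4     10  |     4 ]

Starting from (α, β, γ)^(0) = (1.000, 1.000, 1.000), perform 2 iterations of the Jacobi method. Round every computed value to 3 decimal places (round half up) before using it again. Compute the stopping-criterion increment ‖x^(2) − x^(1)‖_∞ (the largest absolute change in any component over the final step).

Iteration 1:
  α = (3 - (-1)·1.000 - (-3)·1.000) / (6) = 1.167
  β = (3 - (3)·1.000 - (4)·1.000) / (11) = -0.364
  γ = (4 - (-3)·1.000 - (4)·1.000) / (10) = 0.300
Iteration 2:
  α = (3 - (-1)·-0.364 - (-3)·0.300) / (6) = 0.589
  β = (3 - (3)·1.167 - (4)·0.300) / (11) = -0.155
  γ = (4 - (-3)·1.167 - (4)·-0.364) / (10) = 0.896
Change: (-0.578, 0.209, 0.596) → max |·| = 0.596

0.596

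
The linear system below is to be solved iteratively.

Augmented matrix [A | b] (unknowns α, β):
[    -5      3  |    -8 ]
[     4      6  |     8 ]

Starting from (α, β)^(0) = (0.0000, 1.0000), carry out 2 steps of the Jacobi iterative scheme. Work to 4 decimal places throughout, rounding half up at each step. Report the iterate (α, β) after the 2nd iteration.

(2.4000, -0.1333)

Iteration 1:
  α = (-8 - (3)·1.0000) / (-5) = 2.2000
  β = (8 - (4)·0.0000) / (6) = 1.3333
Iteration 2:
  α = (-8 - (3)·1.3333) / (-5) = 2.4000
  β = (8 - (4)·2.2000) / (6) = -0.1333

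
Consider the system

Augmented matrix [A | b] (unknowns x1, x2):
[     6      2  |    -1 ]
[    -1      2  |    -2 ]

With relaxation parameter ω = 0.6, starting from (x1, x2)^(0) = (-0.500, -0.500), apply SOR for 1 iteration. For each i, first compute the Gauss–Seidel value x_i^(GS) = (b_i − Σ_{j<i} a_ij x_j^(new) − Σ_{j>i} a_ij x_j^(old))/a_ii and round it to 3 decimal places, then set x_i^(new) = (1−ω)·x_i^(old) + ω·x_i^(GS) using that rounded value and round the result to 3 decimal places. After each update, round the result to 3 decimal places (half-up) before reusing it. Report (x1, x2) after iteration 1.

Iteration 1:
  x1: GS value = (-1 - (2)·-0.500) / (6) = 0.000;  x1 ← (1−ω)·-0.500 + ω·0.000 = -0.200
  x2: GS value = (-2 - (-1)·-0.200) / (2) = -1.100;  x2 ← (1−ω)·-0.500 + ω·-1.100 = -0.860

(-0.200, -0.860)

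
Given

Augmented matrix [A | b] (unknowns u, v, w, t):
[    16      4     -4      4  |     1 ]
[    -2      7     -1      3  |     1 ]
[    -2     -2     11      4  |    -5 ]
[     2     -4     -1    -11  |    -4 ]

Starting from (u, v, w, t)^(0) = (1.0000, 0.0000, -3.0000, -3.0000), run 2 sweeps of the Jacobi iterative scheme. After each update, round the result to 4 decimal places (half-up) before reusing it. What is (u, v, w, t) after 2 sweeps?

Iteration 1:
  u = (1 - (4)·0.0000 - (-4)·-3.0000 - (4)·-3.0000) / (16) = 0.0625
  v = (1 - (-2)·1.0000 - (-1)·-3.0000 - (3)·-3.0000) / (7) = 1.2857
  w = (-5 - (-2)·1.0000 - (-2)·0.0000 - (4)·-3.0000) / (11) = 0.8182
  t = (-4 - (2)·1.0000 - (-4)·0.0000 - (-1)·-3.0000) / (-11) = 0.8182
Iteration 2:
  u = (1 - (4)·1.2857 - (-4)·0.8182 - (4)·0.8182) / (16) = -0.2589
  v = (1 - (-2)·0.0625 - (-1)·0.8182 - (3)·0.8182) / (7) = -0.0731
  w = (-5 - (-2)·0.0625 - (-2)·1.2857 - (4)·0.8182) / (11) = -0.5069
  t = (-4 - (2)·0.0625 - (-4)·1.2857 - (-1)·0.8182) / (-11) = -0.1669

(-0.2589, -0.0731, -0.5069, -0.1669)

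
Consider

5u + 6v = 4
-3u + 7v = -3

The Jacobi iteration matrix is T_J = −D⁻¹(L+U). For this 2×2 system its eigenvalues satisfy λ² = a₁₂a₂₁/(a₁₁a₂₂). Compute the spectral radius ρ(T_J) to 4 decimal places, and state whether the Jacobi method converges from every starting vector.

a₁₂a₂₁/(a₁₁a₂₂) = (6)·(-3) / ((5)·(7)) = -0.514286
ρ = √|-0.514286| = √0.514286 = 0.7171
ρ < 1, so Jacobi converges

0.7171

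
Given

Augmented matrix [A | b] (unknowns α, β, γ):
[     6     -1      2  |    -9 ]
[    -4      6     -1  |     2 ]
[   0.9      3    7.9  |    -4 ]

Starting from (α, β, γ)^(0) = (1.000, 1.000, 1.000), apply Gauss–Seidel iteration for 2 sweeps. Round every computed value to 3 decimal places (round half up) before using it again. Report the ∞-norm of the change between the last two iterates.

Iteration 1:
  α = (-9 - (-1)·1.000 - (2)·1.000) / (6) = -1.667
  β = (2 - (-4)·-1.667 - (-1)·1.000) / (6) = -0.611
  γ = (-4 - (0.9)·-1.667 - (3)·-0.611) / (7.9) = -0.084
Iteration 2:
  α = (-9 - (-1)·-0.611 - (2)·-0.084) / (6) = -1.574
  β = (2 - (-4)·-1.574 - (-1)·-0.084) / (6) = -0.730
  γ = (-4 - (0.9)·-1.574 - (3)·-0.730) / (7.9) = -0.050
Change: (0.093, -0.119, 0.034) → max |·| = 0.119

0.119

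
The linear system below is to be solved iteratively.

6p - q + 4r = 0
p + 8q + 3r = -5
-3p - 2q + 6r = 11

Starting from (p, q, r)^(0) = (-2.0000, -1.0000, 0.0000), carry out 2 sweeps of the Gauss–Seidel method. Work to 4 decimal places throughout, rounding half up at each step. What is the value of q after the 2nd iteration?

Iteration 1:
  p = (0 - (-1)·-1.0000 - (4)·0.0000) / (6) = -0.1667
  q = (-5 - (1)·-0.1667 - (3)·0.0000) / (8) = -0.6042
  r = (11 - (-3)·-0.1667 - (-2)·-0.6042) / (6) = 1.5486
Iteration 2:
  p = (0 - (-1)·-0.6042 - (4)·1.5486) / (6) = -1.1331
  q = (-5 - (1)·-1.1331 - (3)·1.5486) / (8) = -1.0641
  r = (11 - (-3)·-1.1331 - (-2)·-1.0641) / (6) = 0.9121

-1.0641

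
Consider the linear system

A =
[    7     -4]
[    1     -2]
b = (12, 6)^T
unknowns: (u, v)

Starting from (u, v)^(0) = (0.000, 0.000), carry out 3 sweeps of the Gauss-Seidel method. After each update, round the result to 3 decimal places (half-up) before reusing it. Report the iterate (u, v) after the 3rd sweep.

(0.140, -2.930)

Iteration 1:
  u = (12 - (-4)·0.000) / (7) = 1.714
  v = (6 - (1)·1.714) / (-2) = -2.143
Iteration 2:
  u = (12 - (-4)·-2.143) / (7) = 0.490
  v = (6 - (1)·0.490) / (-2) = -2.755
Iteration 3:
  u = (12 - (-4)·-2.755) / (7) = 0.140
  v = (6 - (1)·0.140) / (-2) = -2.930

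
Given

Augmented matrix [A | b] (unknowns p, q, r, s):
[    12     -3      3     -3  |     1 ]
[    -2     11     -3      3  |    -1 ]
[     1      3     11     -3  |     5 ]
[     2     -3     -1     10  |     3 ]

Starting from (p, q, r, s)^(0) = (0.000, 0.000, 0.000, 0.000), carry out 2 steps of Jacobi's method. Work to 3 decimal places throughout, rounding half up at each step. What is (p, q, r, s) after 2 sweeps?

(0.022, -0.034, 0.554, 0.302)

Iteration 1:
  p = (1 - (-3)·0.000 - (3)·0.000 - (-3)·0.000) / (12) = 0.083
  q = (-1 - (-2)·0.000 - (-3)·0.000 - (3)·0.000) / (11) = -0.091
  r = (5 - (1)·0.000 - (3)·0.000 - (-3)·0.000) / (11) = 0.455
  s = (3 - (2)·0.000 - (-3)·0.000 - (-1)·0.000) / (10) = 0.300
Iteration 2:
  p = (1 - (-3)·-0.091 - (3)·0.455 - (-3)·0.300) / (12) = 0.022
  q = (-1 - (-2)·0.083 - (-3)·0.455 - (3)·0.300) / (11) = -0.034
  r = (5 - (1)·0.083 - (3)·-0.091 - (-3)·0.300) / (11) = 0.554
  s = (3 - (2)·0.083 - (-3)·-0.091 - (-1)·0.455) / (10) = 0.302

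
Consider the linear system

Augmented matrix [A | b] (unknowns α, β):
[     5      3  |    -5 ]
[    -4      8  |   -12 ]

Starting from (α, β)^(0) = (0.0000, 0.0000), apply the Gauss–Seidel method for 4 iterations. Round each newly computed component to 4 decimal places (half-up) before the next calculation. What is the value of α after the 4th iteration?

-0.0520

Iteration 1:
  α = (-5 - (3)·0.0000) / (5) = -1.0000
  β = (-12 - (-4)·-1.0000) / (8) = -2.0000
Iteration 2:
  α = (-5 - (3)·-2.0000) / (5) = 0.2000
  β = (-12 - (-4)·0.2000) / (8) = -1.4000
Iteration 3:
  α = (-5 - (3)·-1.4000) / (5) = -0.1600
  β = (-12 - (-4)·-0.1600) / (8) = -1.5800
Iteration 4:
  α = (-5 - (3)·-1.5800) / (5) = -0.0520
  β = (-12 - (-4)·-0.0520) / (8) = -1.5260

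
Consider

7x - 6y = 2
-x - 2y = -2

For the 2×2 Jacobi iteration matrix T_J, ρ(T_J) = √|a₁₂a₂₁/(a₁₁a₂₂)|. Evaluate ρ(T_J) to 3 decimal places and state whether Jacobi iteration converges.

a₁₂a₂₁/(a₁₁a₂₂) = (-6)·(-1) / ((7)·(-2)) = -0.428571
ρ = √|-0.428571| = √0.428571 = 0.655
ρ < 1, so Jacobi converges

0.655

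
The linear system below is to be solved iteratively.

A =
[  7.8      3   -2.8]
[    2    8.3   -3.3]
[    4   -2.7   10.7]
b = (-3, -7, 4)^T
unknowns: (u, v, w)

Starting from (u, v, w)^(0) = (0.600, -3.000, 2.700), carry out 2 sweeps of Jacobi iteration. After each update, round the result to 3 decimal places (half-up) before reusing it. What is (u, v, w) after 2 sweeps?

(-0.636, -1.504, -0.254)

Iteration 1:
  u = (-3 - (3)·-3.000 - (-2.8)·2.700) / (7.8) = 1.738
  v = (-7 - (2)·0.600 - (-3.3)·2.700) / (8.3) = 0.086
  w = (4 - (4)·0.600 - (-2.7)·-3.000) / (10.7) = -0.607
Iteration 2:
  u = (-3 - (3)·0.086 - (-2.8)·-0.607) / (7.8) = -0.636
  v = (-7 - (2)·1.738 - (-3.3)·-0.607) / (8.3) = -1.504
  w = (4 - (4)·1.738 - (-2.7)·0.086) / (10.7) = -0.254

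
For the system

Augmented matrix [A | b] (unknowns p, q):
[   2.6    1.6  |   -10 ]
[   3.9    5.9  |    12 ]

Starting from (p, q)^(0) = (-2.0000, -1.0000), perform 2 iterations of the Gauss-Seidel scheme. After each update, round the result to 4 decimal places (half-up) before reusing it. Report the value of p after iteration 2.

-6.4120

Iteration 1:
  p = (-10 - (1.6)·-1.0000) / (2.6) = -3.2308
  q = (12 - (3.9)·-3.2308) / (5.9) = 4.1695
Iteration 2:
  p = (-10 - (1.6)·4.1695) / (2.6) = -6.4120
  q = (12 - (3.9)·-6.4120) / (5.9) = 6.2723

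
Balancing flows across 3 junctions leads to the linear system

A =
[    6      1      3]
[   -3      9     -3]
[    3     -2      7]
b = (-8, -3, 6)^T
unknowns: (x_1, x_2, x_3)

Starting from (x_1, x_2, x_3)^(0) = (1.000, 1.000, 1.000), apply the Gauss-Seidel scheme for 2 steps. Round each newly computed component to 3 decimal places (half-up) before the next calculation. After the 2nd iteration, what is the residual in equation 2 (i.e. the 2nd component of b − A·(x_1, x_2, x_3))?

0.135

Iteration 1:
  x_1 = (-8 - (1)·1.000 - (3)·1.000) / (6) = -2.000
  x_2 = (-3 - (-3)·-2.000 - (-3)·1.000) / (9) = -0.667
  x_3 = (6 - (3)·-2.000 - (-2)·-0.667) / (7) = 1.524
Iteration 2:
  x_1 = (-8 - (1)·-0.667 - (3)·1.524) / (6) = -1.984
  x_2 = (-3 - (-3)·-1.984 - (-3)·1.524) / (9) = -0.487
  x_3 = (6 - (3)·-1.984 - (-2)·-0.487) / (7) = 1.568
Residual b − A·x = (-0.313, 0.135, 0.002)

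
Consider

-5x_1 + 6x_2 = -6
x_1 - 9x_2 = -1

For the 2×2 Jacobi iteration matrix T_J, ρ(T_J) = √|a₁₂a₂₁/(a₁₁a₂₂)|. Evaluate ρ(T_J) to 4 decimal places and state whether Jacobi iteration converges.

a₁₂a₂₁/(a₁₁a₂₂) = (6)·(1) / ((-5)·(-9)) = 0.133333
ρ = √|0.133333| = √0.133333 = 0.3651
ρ < 1, so Jacobi converges

0.3651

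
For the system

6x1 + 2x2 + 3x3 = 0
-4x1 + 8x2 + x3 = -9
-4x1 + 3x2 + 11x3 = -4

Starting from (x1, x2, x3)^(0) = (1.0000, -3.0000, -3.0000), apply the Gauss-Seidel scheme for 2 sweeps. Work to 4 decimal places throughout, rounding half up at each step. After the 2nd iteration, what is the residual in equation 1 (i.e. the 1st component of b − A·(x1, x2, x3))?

Iteration 1:
  x1 = (0 - (2)·-3.0000 - (3)·-3.0000) / (6) = 2.5000
  x2 = (-9 - (-4)·2.5000 - (1)·-3.0000) / (8) = 0.5000
  x3 = (-4 - (-4)·2.5000 - (3)·0.5000) / (11) = 0.4091
Iteration 2:
  x1 = (0 - (2)·0.5000 - (3)·0.4091) / (6) = -0.3712
  x2 = (-9 - (-4)·-0.3712 - (1)·0.4091) / (8) = -1.3617
  x3 = (-4 - (-4)·-0.3712 - (3)·-1.3617) / (11) = -0.1272
Residual b − A·x = (5.3322, 0.5360, -0.0005)

5.3322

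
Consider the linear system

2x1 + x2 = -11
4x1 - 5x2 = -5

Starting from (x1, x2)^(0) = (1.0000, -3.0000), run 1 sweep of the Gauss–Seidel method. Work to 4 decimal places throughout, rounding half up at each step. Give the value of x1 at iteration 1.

-4.0000

Iteration 1:
  x1 = (-11 - (1)·-3.0000) / (2) = -4.0000
  x2 = (-5 - (4)·-4.0000) / (-5) = -2.2000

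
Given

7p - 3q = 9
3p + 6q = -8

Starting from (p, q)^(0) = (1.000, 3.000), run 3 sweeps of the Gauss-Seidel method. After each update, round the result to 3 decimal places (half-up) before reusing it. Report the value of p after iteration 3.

0.679

Iteration 1:
  p = (9 - (-3)·3.000) / (7) = 2.571
  q = (-8 - (3)·2.571) / (6) = -2.619
Iteration 2:
  p = (9 - (-3)·-2.619) / (7) = 0.163
  q = (-8 - (3)·0.163) / (6) = -1.415
Iteration 3:
  p = (9 - (-3)·-1.415) / (7) = 0.679
  q = (-8 - (3)·0.679) / (6) = -1.673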